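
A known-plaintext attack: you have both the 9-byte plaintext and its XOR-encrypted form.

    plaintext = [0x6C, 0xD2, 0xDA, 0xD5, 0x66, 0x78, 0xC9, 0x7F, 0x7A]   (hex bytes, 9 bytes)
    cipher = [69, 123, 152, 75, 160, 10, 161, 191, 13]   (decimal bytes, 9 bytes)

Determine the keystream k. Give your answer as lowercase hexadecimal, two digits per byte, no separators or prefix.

29a9429ec67268c077

Since cipher = plaintext ⊕ k, XORing both sides with plaintext gives k = plaintext ⊕ cipher.
6c ⊕ 45 = 29
d2 ⊕ 7b = a9
da ⊕ 98 = 42
d5 ⊕ 4b = 9e
66 ⊕ a0 = c6
78 ⊕ 0a = 72
c9 ⊕ a1 = 68
7f ⊕ bf = c0
7a ⊕ 0d = 77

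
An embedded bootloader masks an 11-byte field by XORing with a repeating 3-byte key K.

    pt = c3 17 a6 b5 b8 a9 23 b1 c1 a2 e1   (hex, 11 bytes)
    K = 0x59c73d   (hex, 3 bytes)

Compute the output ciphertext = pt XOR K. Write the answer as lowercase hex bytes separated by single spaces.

The 3-byte key repeats, so the effective keystream is 59 c7 3d 59 c7 3d 59 c7 3d 59 c7.
byte 0: c3 ⊕ 59 = 9a
byte 1: 17 ⊕ c7 = d0
byte 2: a6 ⊕ 3d = 9b
byte 3: b5 ⊕ 59 = ec
byte 4: b8 ⊕ c7 = 7f
byte 5: a9 ⊕ 3d = 94
byte 6: 23 ⊕ 59 = 7a
byte 7: b1 ⊕ c7 = 76
byte 8: c1 ⊕ 3d = fc
byte 9: a2 ⊕ 59 = fb
byte 10: e1 ⊕ c7 = 26

9a d0 9b ec 7f 94 7a 76 fc fb 26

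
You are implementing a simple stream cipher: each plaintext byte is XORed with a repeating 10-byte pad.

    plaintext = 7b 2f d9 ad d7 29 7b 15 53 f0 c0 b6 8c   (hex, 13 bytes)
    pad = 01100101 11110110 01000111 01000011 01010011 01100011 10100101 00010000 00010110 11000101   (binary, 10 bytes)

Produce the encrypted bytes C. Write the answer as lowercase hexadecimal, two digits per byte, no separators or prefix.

1ed99eee844ade054535a540cb

The 10-byte key repeats, so the effective keystream is 65 f6 47 43 53 63 a5 10 16 c5 65 f6 47.
byte 0: 7b XOR 65 = 1e
byte 1: 2f XOR f6 = d9
byte 2: d9 XOR 47 = 9e
byte 3: ad XOR 43 = ee
byte 4: d7 XOR 53 = 84
byte 5: 29 XOR 63 = 4a
byte 6: 7b XOR a5 = de
byte 7: 15 XOR 10 = 05
byte 8: 53 XOR 16 = 45
byte 9: f0 XOR c5 = 35
byte 10: c0 XOR 65 = a5
byte 11: b6 XOR f6 = 40
byte 12: 8c XOR 47 = cb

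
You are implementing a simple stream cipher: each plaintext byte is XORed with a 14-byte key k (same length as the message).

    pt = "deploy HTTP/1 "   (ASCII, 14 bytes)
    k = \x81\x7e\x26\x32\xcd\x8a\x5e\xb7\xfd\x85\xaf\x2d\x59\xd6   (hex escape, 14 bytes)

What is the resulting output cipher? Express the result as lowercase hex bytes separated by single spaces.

XOR is its own inverse, so applying the key byte-wise gives the result directly.
64 xor 81 = e5
65 xor 7e = 1b
70 xor 26 = 56
6c xor 32 = 5e
6f xor cd = a2
79 xor 8a = f3
20 xor 5e = 7e
48 xor b7 = ff
54 xor fd = a9
54 xor 85 = d1
50 xor af = ff
2f xor 2d = 02
31 xor 59 = 68
20 xor d6 = f6

e5 1b 56 5e a2 f3 7e ff a9 d1 ff 02 68 f6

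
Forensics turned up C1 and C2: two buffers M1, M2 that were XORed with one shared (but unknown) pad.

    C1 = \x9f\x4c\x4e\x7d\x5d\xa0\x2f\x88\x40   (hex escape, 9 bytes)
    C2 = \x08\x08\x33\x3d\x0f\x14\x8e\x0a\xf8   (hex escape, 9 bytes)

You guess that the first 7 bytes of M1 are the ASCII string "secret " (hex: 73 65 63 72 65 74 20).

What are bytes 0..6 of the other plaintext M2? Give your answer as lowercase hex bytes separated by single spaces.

First, C1 ⊕ C2 = (M1 ⊕ K) ⊕ (M2 ⊕ K) = M1 ⊕ M2, so the key drops out. Then M2 = (M1 ⊕ M2) ⊕ M1 over the first 7 bytes.
byte 0: (9f ⊕ 08) ⊕ 73 = 97 ⊕ 73 = e4
byte 1: (4c ⊕ 08) ⊕ 65 = 44 ⊕ 65 = 21
byte 2: (4e ⊕ 33) ⊕ 63 = 7d ⊕ 63 = 1e
byte 3: (7d ⊕ 3d) ⊕ 72 = 40 ⊕ 72 = 32
byte 4: (5d ⊕ 0f) ⊕ 65 = 52 ⊕ 65 = 37
byte 5: (a0 ⊕ 14) ⊕ 74 = b4 ⊕ 74 = c0
byte 6: (2f ⊕ 8e) ⊕ 20 = a1 ⊕ 20 = 81

e4 21 1e 32 37 c0 81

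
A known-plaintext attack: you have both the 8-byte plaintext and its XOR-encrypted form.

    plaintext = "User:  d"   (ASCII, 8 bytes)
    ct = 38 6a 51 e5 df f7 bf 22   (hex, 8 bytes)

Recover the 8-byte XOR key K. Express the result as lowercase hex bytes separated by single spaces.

6d 19 34 97 e5 d7 9f 46

Since ct = plaintext ⊕ K, XORing both sides with plaintext gives K = plaintext ⊕ ct.
byte 0: 55 ^ 38 = 6d
byte 1: 73 ^ 6a = 19
byte 2: 65 ^ 51 = 34
byte 3: 72 ^ e5 = 97
byte 4: 3a ^ df = e5
byte 5: 20 ^ f7 = d7
byte 6: 20 ^ bf = 9f
byte 7: 64 ^ 22 = 46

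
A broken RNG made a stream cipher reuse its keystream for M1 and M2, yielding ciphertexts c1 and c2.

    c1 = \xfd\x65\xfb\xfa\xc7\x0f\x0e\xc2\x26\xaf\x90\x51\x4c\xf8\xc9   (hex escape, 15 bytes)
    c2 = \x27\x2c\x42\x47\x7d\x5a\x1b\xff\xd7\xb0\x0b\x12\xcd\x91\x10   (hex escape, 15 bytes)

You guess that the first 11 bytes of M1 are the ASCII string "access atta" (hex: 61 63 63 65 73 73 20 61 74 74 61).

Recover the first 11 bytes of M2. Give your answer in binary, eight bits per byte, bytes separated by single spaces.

10111011 00101010 11011010 11011000 11001001 00100110 00110101 01011100 10000101 01101011 11111010

First, c1 ⊕ c2 = (M1 ⊕ K) ⊕ (M2 ⊕ K) = M1 ⊕ M2, so the key drops out. Then M2 = (M1 ⊕ M2) ⊕ M1 over the first 11 bytes.
byte 0: (fd ^ 27) ^ 61 = da ^ 61 = bb
byte 1: (65 ^ 2c) ^ 63 = 49 ^ 63 = 2a
byte 2: (fb ^ 42) ^ 63 = b9 ^ 63 = da
byte 3: (fa ^ 47) ^ 65 = bd ^ 65 = d8
byte 4: (c7 ^ 7d) ^ 73 = ba ^ 73 = c9
byte 5: (0f ^ 5a) ^ 73 = 55 ^ 73 = 26
byte 6: (0e ^ 1b) ^ 20 = 15 ^ 20 = 35
byte 7: (c2 ^ ff) ^ 61 = 3d ^ 61 = 5c
byte 8: (26 ^ d7) ^ 74 = f1 ^ 74 = 85
byte 9: (af ^ b0) ^ 74 = 1f ^ 74 = 6b
byte 10: (90 ^ 0b) ^ 61 = 9b ^ 61 = fa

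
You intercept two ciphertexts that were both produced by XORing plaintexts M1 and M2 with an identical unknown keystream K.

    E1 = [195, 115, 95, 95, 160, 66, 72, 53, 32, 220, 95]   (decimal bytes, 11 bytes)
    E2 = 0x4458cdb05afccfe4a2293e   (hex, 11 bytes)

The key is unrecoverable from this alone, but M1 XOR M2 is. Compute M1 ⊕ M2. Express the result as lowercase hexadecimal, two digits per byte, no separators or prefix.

872b92effabe87d182f561

E1 ⊕ E2 = (M1 ⊕ K) ⊕ (M2 ⊕ K) = M1 ⊕ M2 — the shared key cancels under XOR.
byte 0: c3 ⊕ 44 = 87
byte 1: 73 ⊕ 58 = 2b
byte 2: 5f ⊕ cd = 92
byte 3: 5f ⊕ b0 = ef
byte 4: a0 ⊕ 5a = fa
byte 5: 42 ⊕ fc = be
byte 6: 48 ⊕ cf = 87
byte 7: 35 ⊕ e4 = d1
byte 8: 20 ⊕ a2 = 82
byte 9: dc ⊕ 29 = f5
byte 10: 5f ⊕ 3e = 61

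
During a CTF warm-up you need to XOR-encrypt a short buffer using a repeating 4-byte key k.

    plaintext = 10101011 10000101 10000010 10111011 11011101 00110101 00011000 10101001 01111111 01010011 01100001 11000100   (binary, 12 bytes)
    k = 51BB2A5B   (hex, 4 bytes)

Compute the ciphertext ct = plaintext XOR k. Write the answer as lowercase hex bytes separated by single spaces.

The 4-byte key repeats, so the effective keystream is 51 bb 2a 5b 51 bb 2a 5b 51 bb 2a 5b.
byte 0: 10101011 xor 01010001 = 11111010
byte 1: 10000101 xor 10111011 = 00111110
byte 2: 10000010 xor 00101010 = 10101000
byte 3: 10111011 xor 01011011 = 11100000
byte 4: 11011101 xor 01010001 = 10001100
byte 5: 00110101 xor 10111011 = 10001110
byte 6: 00011000 xor 00101010 = 00110010
byte 7: 10101001 xor 01011011 = 11110010
byte 8: 01111111 xor 01010001 = 00101110
byte 9: 01010011 xor 10111011 = 11101000
byte 10: 01100001 xor 00101010 = 01001011
byte 11: 11000100 xor 01011011 = 10011111

fa 3e a8 e0 8c 8e 32 f2 2e e8 4b 9f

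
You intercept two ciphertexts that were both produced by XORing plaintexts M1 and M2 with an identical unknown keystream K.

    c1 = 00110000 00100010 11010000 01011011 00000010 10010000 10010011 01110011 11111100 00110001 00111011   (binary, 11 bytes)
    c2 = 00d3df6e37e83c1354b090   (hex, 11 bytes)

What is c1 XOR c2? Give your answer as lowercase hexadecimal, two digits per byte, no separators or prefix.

c1 ⊕ c2 = (M1 ⊕ K) ⊕ (M2 ⊕ K) = M1 ⊕ M2 — the shared key cancels under XOR.
byte 0: 30 XOR 00 = 30
byte 1: 22 XOR d3 = f1
byte 2: d0 XOR df = 0f
byte 3: 5b XOR 6e = 35
byte 4: 02 XOR 37 = 35
byte 5: 90 XOR e8 = 78
byte 6: 93 XOR 3c = af
byte 7: 73 XOR 13 = 60
byte 8: fc XOR 54 = a8
byte 9: 31 XOR b0 = 81
byte 10: 3b XOR 90 = ab

30f10f353578af60a881ab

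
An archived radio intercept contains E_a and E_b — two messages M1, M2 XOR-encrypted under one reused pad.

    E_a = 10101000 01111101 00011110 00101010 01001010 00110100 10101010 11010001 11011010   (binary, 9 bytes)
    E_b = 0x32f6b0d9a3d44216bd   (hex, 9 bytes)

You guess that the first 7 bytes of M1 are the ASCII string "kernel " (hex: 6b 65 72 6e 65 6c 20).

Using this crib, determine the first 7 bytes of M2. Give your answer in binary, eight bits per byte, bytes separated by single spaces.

First, E_a ⊕ E_b = (M1 ⊕ K) ⊕ (M2 ⊕ K) = M1 ⊕ M2, so the key drops out. Then M2 = (M1 ⊕ M2) ⊕ M1 over the first 7 bytes.
byte 0: (a8 ^ 32) ^ 6b = 9a ^ 6b = f1
byte 1: (7d ^ f6) ^ 65 = 8b ^ 65 = ee
byte 2: (1e ^ b0) ^ 72 = ae ^ 72 = dc
byte 3: (2a ^ d9) ^ 6e = f3 ^ 6e = 9d
byte 4: (4a ^ a3) ^ 65 = e9 ^ 65 = 8c
byte 5: (34 ^ d4) ^ 6c = e0 ^ 6c = 8c
byte 6: (aa ^ 42) ^ 20 = e8 ^ 20 = c8

11110001 11101110 11011100 10011101 10001100 10001100 11001000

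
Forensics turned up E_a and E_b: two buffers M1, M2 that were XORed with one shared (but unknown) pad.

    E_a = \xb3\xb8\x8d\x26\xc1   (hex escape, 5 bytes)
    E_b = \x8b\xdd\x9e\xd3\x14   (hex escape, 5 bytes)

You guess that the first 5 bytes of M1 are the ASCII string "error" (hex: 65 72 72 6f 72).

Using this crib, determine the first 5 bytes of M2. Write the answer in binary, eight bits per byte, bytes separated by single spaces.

First, E_a ⊕ E_b = (M1 ⊕ K) ⊕ (M2 ⊕ K) = M1 ⊕ M2, so the key drops out. Then M2 = (M1 ⊕ M2) ⊕ M1 over the first 5 bytes.
byte 0: (b3 ⊕ 8b) ⊕ 65 = 38 ⊕ 65 = 5d
byte 1: (b8 ⊕ dd) ⊕ 72 = 65 ⊕ 72 = 17
byte 2: (8d ⊕ 9e) ⊕ 72 = 13 ⊕ 72 = 61
byte 3: (26 ⊕ d3) ⊕ 6f = f5 ⊕ 6f = 9a
byte 4: (c1 ⊕ 14) ⊕ 72 = d5 ⊕ 72 = a7

01011101 00010111 01100001 10011010 10100111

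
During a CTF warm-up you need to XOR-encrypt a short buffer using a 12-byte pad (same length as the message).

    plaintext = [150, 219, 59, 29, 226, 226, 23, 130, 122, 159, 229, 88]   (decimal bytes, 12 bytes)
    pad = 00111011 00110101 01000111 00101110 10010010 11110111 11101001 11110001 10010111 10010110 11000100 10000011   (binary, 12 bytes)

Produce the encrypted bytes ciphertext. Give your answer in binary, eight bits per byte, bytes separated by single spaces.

XOR is its own inverse, so applying the key byte-wise gives the result directly.
byte 0: 96 ⊕ 3b = ad
byte 1: db ⊕ 35 = ee
byte 2: 3b ⊕ 47 = 7c
byte 3: 1d ⊕ 2e = 33
byte 4: e2 ⊕ 92 = 70
byte 5: e2 ⊕ f7 = 15
byte 6: 17 ⊕ e9 = fe
byte 7: 82 ⊕ f1 = 73
byte 8: 7a ⊕ 97 = ed
byte 9: 9f ⊕ 96 = 09
byte 10: e5 ⊕ c4 = 21
byte 11: 58 ⊕ 83 = db

10101101 11101110 01111100 00110011 01110000 00010101 11111110 01110011 11101101 00001001 00100001 11011011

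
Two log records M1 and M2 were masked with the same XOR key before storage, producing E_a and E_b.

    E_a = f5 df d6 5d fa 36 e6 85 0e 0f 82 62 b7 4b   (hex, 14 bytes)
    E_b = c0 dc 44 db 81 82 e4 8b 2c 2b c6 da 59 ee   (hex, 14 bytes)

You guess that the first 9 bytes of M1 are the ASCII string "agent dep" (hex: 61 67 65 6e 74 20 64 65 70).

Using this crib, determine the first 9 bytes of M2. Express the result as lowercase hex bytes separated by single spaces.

First, E_a ⊕ E_b = (M1 ⊕ K) ⊕ (M2 ⊕ K) = M1 ⊕ M2, so the key drops out. Then M2 = (M1 ⊕ M2) ⊕ M1 over the first 9 bytes.
byte 0: (f5 xor c0) xor 61 = 35 xor 61 = 54
byte 1: (df xor dc) xor 67 = 03 xor 67 = 64
byte 2: (d6 xor 44) xor 65 = 92 xor 65 = f7
byte 3: (5d xor db) xor 6e = 86 xor 6e = e8
byte 4: (fa xor 81) xor 74 = 7b xor 74 = 0f
byte 5: (36 xor 82) xor 20 = b4 xor 20 = 94
byte 6: (e6 xor e4) xor 64 = 02 xor 64 = 66
byte 7: (85 xor 8b) xor 65 = 0e xor 65 = 6b
byte 8: (0e xor 2c) xor 70 = 22 xor 70 = 52

54 64 f7 e8 0f 94 66 6b 52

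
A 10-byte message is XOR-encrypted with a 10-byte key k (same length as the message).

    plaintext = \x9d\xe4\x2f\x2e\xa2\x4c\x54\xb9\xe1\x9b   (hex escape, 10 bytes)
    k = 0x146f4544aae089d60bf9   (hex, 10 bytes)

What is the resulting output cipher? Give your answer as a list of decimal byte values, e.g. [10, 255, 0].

XOR is its own inverse, so applying the key byte-wise gives the result directly.
157 ⊕  20 = 137
228 ⊕ 111 = 139
 47 ⊕  69 = 106
 46 ⊕  68 = 106
162 ⊕ 170 =   8
 76 ⊕ 224 = 172
 84 ⊕ 137 = 221
185 ⊕ 214 = 111
225 ⊕  11 = 234
155 ⊕ 249 =  98

[137, 139, 106, 106, 8, 172, 221, 111, 234, 98]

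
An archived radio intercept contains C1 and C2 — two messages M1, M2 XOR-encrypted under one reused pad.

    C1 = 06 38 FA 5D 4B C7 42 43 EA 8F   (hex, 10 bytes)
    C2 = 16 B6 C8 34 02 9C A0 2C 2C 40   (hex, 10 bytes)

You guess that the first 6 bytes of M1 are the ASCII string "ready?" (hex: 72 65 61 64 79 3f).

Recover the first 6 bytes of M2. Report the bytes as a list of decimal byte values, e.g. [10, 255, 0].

[98, 235, 83, 13, 48, 100]

First, C1 ⊕ C2 = (M1 ⊕ K) ⊕ (M2 ⊕ K) = M1 ⊕ M2, so the key drops out. Then M2 = (M1 ⊕ M2) ⊕ M1 over the first 6 bytes.
byte 0: (06 ⊕ 16) ⊕ 72 = 10 ⊕ 72 = 62
byte 1: (38 ⊕ b6) ⊕ 65 = 8e ⊕ 65 = eb
byte 2: (fa ⊕ c8) ⊕ 61 = 32 ⊕ 61 = 53
byte 3: (5d ⊕ 34) ⊕ 64 = 69 ⊕ 64 = 0d
byte 4: (4b ⊕ 02) ⊕ 79 = 49 ⊕ 79 = 30
byte 5: (c7 ⊕ 9c) ⊕ 3f = 5b ⊕ 3f = 64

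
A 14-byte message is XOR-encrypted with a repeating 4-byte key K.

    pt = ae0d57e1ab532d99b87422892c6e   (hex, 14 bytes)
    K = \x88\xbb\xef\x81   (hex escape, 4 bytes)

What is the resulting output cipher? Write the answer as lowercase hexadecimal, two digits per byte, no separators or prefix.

26b6b86023e8c21830cfcd08a4d5

The 4-byte key repeats, so the effective keystream is 88 bb ef 81 88 bb ef 81 88 bb ef 81 88 bb.
byte 0: ae xor 88 = 26
byte 1: 0d xor bb = b6
byte 2: 57 xor ef = b8
byte 3: e1 xor 81 = 60
byte 4: ab xor 88 = 23
byte 5: 53 xor bb = e8
byte 6: 2d xor ef = c2
byte 7: 99 xor 81 = 18
byte 8: b8 xor 88 = 30
byte 9: 74 xor bb = cf
byte 10: 22 xor ef = cd
byte 11: 89 xor 81 = 08
byte 12: 2c xor 88 = a4
byte 13: 6e xor bb = d5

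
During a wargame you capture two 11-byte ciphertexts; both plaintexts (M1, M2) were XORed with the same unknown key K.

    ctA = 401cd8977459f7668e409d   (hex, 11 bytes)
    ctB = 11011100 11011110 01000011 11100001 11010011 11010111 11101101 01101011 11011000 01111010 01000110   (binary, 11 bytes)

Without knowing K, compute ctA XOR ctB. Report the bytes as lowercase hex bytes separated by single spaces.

9c c2 9b 76 a7 8e 1a 0d 56 3a db

ctA ⊕ ctB = (M1 ⊕ K) ⊕ (M2 ⊕ K) = M1 ⊕ M2 — the shared key cancels under XOR.
40 ⊕ dc = 9c
1c ⊕ de = c2
d8 ⊕ 43 = 9b
97 ⊕ e1 = 76
74 ⊕ d3 = a7
59 ⊕ d7 = 8e
f7 ⊕ ed = 1a
66 ⊕ 6b = 0d
8e ⊕ d8 = 56
40 ⊕ 7a = 3a
9d ⊕ 46 = db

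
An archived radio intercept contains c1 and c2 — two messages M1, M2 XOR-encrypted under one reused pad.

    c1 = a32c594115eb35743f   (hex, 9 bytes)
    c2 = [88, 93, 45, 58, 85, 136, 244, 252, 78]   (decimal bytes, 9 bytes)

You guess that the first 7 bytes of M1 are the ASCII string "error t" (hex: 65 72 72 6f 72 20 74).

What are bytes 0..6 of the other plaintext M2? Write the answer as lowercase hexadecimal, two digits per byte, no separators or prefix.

9e0306143243b5

First, c1 ⊕ c2 = (M1 ⊕ K) ⊕ (M2 ⊕ K) = M1 ⊕ M2, so the key drops out. Then M2 = (M1 ⊕ M2) ⊕ M1 over the first 7 bytes.
byte 0: (a3 XOR 58) XOR 65 = fb XOR 65 = 9e
byte 1: (2c XOR 5d) XOR 72 = 71 XOR 72 = 03
byte 2: (59 XOR 2d) XOR 72 = 74 XOR 72 = 06
byte 3: (41 XOR 3a) XOR 6f = 7b XOR 6f = 14
byte 4: (15 XOR 55) XOR 72 = 40 XOR 72 = 32
byte 5: (eb XOR 88) XOR 20 = 63 XOR 20 = 43
byte 6: (35 XOR f4) XOR 74 = c1 XOR 74 = b5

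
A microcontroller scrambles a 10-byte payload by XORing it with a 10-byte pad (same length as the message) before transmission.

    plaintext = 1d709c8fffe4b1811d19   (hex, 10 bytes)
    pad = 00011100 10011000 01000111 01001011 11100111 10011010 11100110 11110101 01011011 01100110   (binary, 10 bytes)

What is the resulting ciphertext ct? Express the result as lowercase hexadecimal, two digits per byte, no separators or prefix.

1d xor 1c = 01
70 xor 98 = e8
9c xor 47 = db
8f xor 4b = c4
ff xor e7 = 18
e4 xor 9a = 7e
b1 xor e6 = 57
81 xor f5 = 74
1d xor 5b = 46
19 xor 66 = 7f

01e8dbc4187e5774467f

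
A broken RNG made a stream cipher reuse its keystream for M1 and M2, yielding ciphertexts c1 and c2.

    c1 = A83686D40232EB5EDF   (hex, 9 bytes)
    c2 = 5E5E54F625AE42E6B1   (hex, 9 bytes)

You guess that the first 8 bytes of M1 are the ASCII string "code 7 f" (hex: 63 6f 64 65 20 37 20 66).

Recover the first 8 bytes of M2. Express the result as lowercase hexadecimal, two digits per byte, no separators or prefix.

9507b64707ab89de

First, c1 ⊕ c2 = (M1 ⊕ K) ⊕ (M2 ⊕ K) = M1 ⊕ M2, so the key drops out. Then M2 = (M1 ⊕ M2) ⊕ M1 over the first 8 bytes.
byte 0: (a8 XOR 5e) XOR 63 = f6 XOR 63 = 95
byte 1: (36 XOR 5e) XOR 6f = 68 XOR 6f = 07
byte 2: (86 XOR 54) XOR 64 = d2 XOR 64 = b6
byte 3: (d4 XOR f6) XOR 65 = 22 XOR 65 = 47
byte 4: (02 XOR 25) XOR 20 = 27 XOR 20 = 07
byte 5: (32 XOR ae) XOR 37 = 9c XOR 37 = ab
byte 6: (eb XOR 42) XOR 20 = a9 XOR 20 = 89
byte 7: (5e XOR e6) XOR 66 = b8 XOR 66 = de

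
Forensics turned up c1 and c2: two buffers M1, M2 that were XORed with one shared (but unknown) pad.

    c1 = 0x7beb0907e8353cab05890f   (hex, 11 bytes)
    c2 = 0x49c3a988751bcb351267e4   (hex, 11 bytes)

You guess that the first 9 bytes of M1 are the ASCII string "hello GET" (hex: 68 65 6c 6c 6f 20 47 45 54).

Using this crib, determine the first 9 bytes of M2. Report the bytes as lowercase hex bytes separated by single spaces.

First, c1 ⊕ c2 = (M1 ⊕ K) ⊕ (M2 ⊕ K) = M1 ⊕ M2, so the key drops out. Then M2 = (M1 ⊕ M2) ⊕ M1 over the first 9 bytes.
byte 0: (7b ⊕ 49) ⊕ 68 = 32 ⊕ 68 = 5a
byte 1: (eb ⊕ c3) ⊕ 65 = 28 ⊕ 65 = 4d
byte 2: (09 ⊕ a9) ⊕ 6c = a0 ⊕ 6c = cc
byte 3: (07 ⊕ 88) ⊕ 6c = 8f ⊕ 6c = e3
byte 4: (e8 ⊕ 75) ⊕ 6f = 9d ⊕ 6f = f2
byte 5: (35 ⊕ 1b) ⊕ 20 = 2e ⊕ 20 = 0e
byte 6: (3c ⊕ cb) ⊕ 47 = f7 ⊕ 47 = b0
byte 7: (ab ⊕ 35) ⊕ 45 = 9e ⊕ 45 = db
byte 8: (05 ⊕ 12) ⊕ 54 = 17 ⊕ 54 = 43

5a 4d cc e3 f2 0e b0 db 43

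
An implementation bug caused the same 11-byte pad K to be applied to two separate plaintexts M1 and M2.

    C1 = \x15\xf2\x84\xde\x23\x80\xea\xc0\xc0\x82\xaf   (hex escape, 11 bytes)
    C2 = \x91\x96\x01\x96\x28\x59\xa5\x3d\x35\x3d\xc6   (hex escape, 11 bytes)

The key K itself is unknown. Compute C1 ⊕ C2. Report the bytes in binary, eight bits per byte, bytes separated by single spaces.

10000100 01100100 10000101 01001000 00001011 11011001 01001111 11111101 11110101 10111111 01101001

C1 ⊕ C2 = (M1 ⊕ K) ⊕ (M2 ⊕ K) = M1 ⊕ M2 — the shared key cancels under XOR.
byte 0: 15 ^ 91 = 84
byte 1: f2 ^ 96 = 64
byte 2: 84 ^ 01 = 85
byte 3: de ^ 96 = 48
byte 4: 23 ^ 28 = 0b
byte 5: 80 ^ 59 = d9
byte 6: ea ^ a5 = 4f
byte 7: c0 ^ 3d = fd
byte 8: c0 ^ 35 = f5
byte 9: 82 ^ 3d = bf
byte 10: af ^ c6 = 69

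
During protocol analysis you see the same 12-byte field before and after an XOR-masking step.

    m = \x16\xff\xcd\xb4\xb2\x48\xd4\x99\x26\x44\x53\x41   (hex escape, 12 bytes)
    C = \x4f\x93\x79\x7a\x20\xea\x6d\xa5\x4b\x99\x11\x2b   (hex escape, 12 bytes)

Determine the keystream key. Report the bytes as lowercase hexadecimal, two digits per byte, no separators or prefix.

Since C = m ⊕ key, XORing both sides with m gives key = m ⊕ C.
byte 0: 16 xor 4f = 59
byte 1: ff xor 93 = 6c
byte 2: cd xor 79 = b4
byte 3: b4 xor 7a = ce
byte 4: b2 xor 20 = 92
byte 5: 48 xor ea = a2
byte 6: d4 xor 6d = b9
byte 7: 99 xor a5 = 3c
byte 8: 26 xor 4b = 6d
byte 9: 44 xor 99 = dd
byte 10: 53 xor 11 = 42
byte 11: 41 xor 2b = 6a

596cb4ce92a2b93c6ddd426a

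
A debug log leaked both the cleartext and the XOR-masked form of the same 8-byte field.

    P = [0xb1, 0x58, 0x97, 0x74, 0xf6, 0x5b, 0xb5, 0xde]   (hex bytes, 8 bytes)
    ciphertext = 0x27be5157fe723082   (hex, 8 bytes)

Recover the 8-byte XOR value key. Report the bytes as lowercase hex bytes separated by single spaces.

96 e6 c6 23 08 29 85 5c

Since ciphertext = P ⊕ key, XORing both sides with P gives key = P ⊕ ciphertext.
byte 0: 10110001 ⊕ 00100111 = 10010110
byte 1: 01011000 ⊕ 10111110 = 11100110
byte 2: 10010111 ⊕ 01010001 = 11000110
byte 3: 01110100 ⊕ 01010111 = 00100011
byte 4: 11110110 ⊕ 11111110 = 00001000
byte 5: 01011011 ⊕ 01110010 = 00101001
byte 6: 10110101 ⊕ 00110000 = 10000101
byte 7: 11011110 ⊕ 10000010 = 01011100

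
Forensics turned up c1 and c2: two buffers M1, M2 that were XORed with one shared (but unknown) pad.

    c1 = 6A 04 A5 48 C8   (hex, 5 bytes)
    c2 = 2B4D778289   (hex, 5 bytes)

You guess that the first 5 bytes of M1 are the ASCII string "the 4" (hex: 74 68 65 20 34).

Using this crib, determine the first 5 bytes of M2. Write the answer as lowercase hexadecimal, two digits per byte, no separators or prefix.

First, c1 ⊕ c2 = (M1 ⊕ K) ⊕ (M2 ⊕ K) = M1 ⊕ M2, so the key drops out. Then M2 = (M1 ⊕ M2) ⊕ M1 over the first 5 bytes.
byte 0: (6a ^ 2b) ^ 74 = 41 ^ 74 = 35
byte 1: (04 ^ 4d) ^ 68 = 49 ^ 68 = 21
byte 2: (a5 ^ 77) ^ 65 = d2 ^ 65 = b7
byte 3: (48 ^ 82) ^ 20 = ca ^ 20 = ea
byte 4: (c8 ^ 89) ^ 34 = 41 ^ 34 = 75

3521b7ea75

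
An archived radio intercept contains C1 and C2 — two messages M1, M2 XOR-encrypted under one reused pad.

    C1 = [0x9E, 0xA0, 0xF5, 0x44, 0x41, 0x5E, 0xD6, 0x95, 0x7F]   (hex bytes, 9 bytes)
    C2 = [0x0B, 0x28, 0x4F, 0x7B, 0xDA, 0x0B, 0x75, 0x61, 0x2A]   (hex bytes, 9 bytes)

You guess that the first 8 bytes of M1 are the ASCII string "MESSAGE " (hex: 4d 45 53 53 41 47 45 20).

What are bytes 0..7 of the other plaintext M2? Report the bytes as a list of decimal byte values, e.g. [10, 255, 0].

[216, 205, 233, 108, 218, 18, 230, 212]

First, C1 ⊕ C2 = (M1 ⊕ K) ⊕ (M2 ⊕ K) = M1 ⊕ M2, so the key drops out. Then M2 = (M1 ⊕ M2) ⊕ M1 over the first 8 bytes.
byte 0: (9e XOR 0b) XOR 4d = 95 XOR 4d = d8
byte 1: (a0 XOR 28) XOR 45 = 88 XOR 45 = cd
byte 2: (f5 XOR 4f) XOR 53 = ba XOR 53 = e9
byte 3: (44 XOR 7b) XOR 53 = 3f XOR 53 = 6c
byte 4: (41 XOR da) XOR 41 = 9b XOR 41 = da
byte 5: (5e XOR 0b) XOR 47 = 55 XOR 47 = 12
byte 6: (d6 XOR 75) XOR 45 = a3 XOR 45 = e6
byte 7: (95 XOR 61) XOR 20 = f4 XOR 20 = d4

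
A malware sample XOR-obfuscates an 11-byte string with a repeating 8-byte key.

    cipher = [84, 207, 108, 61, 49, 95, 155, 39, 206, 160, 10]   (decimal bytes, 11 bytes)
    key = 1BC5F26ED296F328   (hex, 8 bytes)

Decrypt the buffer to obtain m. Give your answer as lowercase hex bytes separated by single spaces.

The 8-byte key repeats, so the effective keystream is 1b c5 f2 6e d2 96 f3 28 1b c5 f2.
byte 0: 54 ⊕ 1b = 4f
byte 1: cf ⊕ c5 = 0a
byte 2: 6c ⊕ f2 = 9e
byte 3: 3d ⊕ 6e = 53
byte 4: 31 ⊕ d2 = e3
byte 5: 5f ⊕ 96 = c9
byte 6: 9b ⊕ f3 = 68
byte 7: 27 ⊕ 28 = 0f
byte 8: ce ⊕ 1b = d5
byte 9: a0 ⊕ c5 = 65
byte 10: 0a ⊕ f2 = f8

4f 0a 9e 53 e3 c9 68 0f d5 65 f8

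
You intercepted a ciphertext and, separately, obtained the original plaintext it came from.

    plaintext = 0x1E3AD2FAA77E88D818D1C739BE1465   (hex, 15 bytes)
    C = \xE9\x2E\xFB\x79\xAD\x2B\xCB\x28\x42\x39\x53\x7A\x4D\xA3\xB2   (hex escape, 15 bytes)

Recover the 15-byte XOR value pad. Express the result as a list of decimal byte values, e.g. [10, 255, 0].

Since C = plaintext ⊕ pad, XORing both sides with plaintext gives pad = plaintext ⊕ C.
1e XOR e9 = f7
3a XOR 2e = 14
d2 XOR fb = 29
fa XOR 79 = 83
a7 XOR ad = 0a
7e XOR 2b = 55
88 XOR cb = 43
d8 XOR 28 = f0
18 XOR 42 = 5a
d1 XOR 39 = e8
c7 XOR 53 = 94
39 XOR 7a = 43
be XOR 4d = f3
14 XOR a3 = b7
65 XOR b2 = d7

[247, 20, 41, 131, 10, 85, 67, 240, 90, 232, 148, 67, 243, 183, 215]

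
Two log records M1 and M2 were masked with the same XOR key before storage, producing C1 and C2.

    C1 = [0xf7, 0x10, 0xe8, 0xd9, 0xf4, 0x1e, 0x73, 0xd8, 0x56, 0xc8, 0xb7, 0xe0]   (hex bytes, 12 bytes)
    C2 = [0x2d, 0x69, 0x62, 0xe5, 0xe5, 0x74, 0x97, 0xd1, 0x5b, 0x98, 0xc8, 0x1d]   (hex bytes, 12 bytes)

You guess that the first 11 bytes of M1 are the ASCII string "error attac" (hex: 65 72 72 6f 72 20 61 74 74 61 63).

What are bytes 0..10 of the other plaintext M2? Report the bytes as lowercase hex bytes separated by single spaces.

First, C1 ⊕ C2 = (M1 ⊕ K) ⊕ (M2 ⊕ K) = M1 ⊕ M2, so the key drops out. Then M2 = (M1 ⊕ M2) ⊕ M1 over the first 11 bytes.
byte 0: (f7 ^ 2d) ^ 65 = da ^ 65 = bf
byte 1: (10 ^ 69) ^ 72 = 79 ^ 72 = 0b
byte 2: (e8 ^ 62) ^ 72 = 8a ^ 72 = f8
byte 3: (d9 ^ e5) ^ 6f = 3c ^ 6f = 53
byte 4: (f4 ^ e5) ^ 72 = 11 ^ 72 = 63
byte 5: (1e ^ 74) ^ 20 = 6a ^ 20 = 4a
byte 6: (73 ^ 97) ^ 61 = e4 ^ 61 = 85
byte 7: (d8 ^ d1) ^ 74 = 09 ^ 74 = 7d
byte 8: (56 ^ 5b) ^ 74 = 0d ^ 74 = 79
byte 9: (c8 ^ 98) ^ 61 = 50 ^ 61 = 31
byte 10: (b7 ^ c8) ^ 63 = 7f ^ 63 = 1c

bf 0b f8 53 63 4a 85 7d 79 31 1c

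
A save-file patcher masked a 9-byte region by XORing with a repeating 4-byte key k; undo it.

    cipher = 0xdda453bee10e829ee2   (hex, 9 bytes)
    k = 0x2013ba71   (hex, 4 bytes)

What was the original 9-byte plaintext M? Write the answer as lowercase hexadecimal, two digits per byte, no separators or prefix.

fdb7e9cfc11d38efc2

The 4-byte key repeats, so the effective keystream is 20 13 ba 71 20 13 ba 71 20.
byte 0: dd ⊕ 20 = fd
byte 1: a4 ⊕ 13 = b7
byte 2: 53 ⊕ ba = e9
byte 3: be ⊕ 71 = cf
byte 4: e1 ⊕ 20 = c1
byte 5: 0e ⊕ 13 = 1d
byte 6: 82 ⊕ ba = 38
byte 7: 9e ⊕ 71 = ef
byte 8: e2 ⊕ 20 = c2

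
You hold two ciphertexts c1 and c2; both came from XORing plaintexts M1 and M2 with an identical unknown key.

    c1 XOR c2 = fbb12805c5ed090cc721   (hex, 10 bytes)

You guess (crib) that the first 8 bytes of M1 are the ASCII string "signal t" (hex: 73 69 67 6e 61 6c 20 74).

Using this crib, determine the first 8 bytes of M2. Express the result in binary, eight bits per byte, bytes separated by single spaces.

Since c1 ⊕ c2 = M1 ⊕ M2, XORing with the guessed M1 bytes yields the corresponding M2 bytes: M2 = (c1 ⊕ c2) ⊕ M1.
byte 0: 251 xor 115 = 136
byte 1: 177 xor 105 = 216
byte 2:  40 xor 103 =  79
byte 3:   5 xor 110 = 107
byte 4: 197 xor  97 = 164
byte 5: 237 xor 108 = 129
byte 6:   9 xor  32 =  41
byte 7:  12 xor 116 = 120

10001000 11011000 01001111 01101011 10100100 10000001 00101001 01111000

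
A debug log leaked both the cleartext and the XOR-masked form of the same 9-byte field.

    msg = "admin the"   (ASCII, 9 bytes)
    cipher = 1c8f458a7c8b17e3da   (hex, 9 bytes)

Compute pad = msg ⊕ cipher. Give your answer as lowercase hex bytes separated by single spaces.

7d eb 28 e3 12 ab 63 8b bf

Since cipher = msg ⊕ pad, XORing both sides with msg gives pad = msg ⊕ cipher.
byte 0: 01100001 ^ 00011100 = 01111101
byte 1: 01100100 ^ 10001111 = 11101011
byte 2: 01101101 ^ 01000101 = 00101000
byte 3: 01101001 ^ 10001010 = 11100011
byte 4: 01101110 ^ 01111100 = 00010010
byte 5: 00100000 ^ 10001011 = 10101011
byte 6: 01110100 ^ 00010111 = 01100011
byte 7: 01101000 ^ 11100011 = 10001011
byte 8: 01100101 ^ 11011010 = 10111111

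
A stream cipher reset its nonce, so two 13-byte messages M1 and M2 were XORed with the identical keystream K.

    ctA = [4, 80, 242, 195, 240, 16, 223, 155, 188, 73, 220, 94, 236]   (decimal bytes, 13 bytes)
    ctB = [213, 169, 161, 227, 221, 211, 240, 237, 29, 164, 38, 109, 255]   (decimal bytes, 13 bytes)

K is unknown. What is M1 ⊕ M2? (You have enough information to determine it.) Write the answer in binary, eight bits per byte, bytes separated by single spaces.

11010001 11111001 01010011 00100000 00101101 11000011 00101111 01110110 10100001 11101101 11111010 00110011 00010011

ctA ⊕ ctB = (M1 ⊕ K) ⊕ (M2 ⊕ K) = M1 ⊕ M2 — the shared key cancels under XOR.
byte 0: 04 ⊕ d5 = d1
byte 1: 50 ⊕ a9 = f9
byte 2: f2 ⊕ a1 = 53
byte 3: c3 ⊕ e3 = 20
byte 4: f0 ⊕ dd = 2d
byte 5: 10 ⊕ d3 = c3
byte 6: df ⊕ f0 = 2f
byte 7: 9b ⊕ ed = 76
byte 8: bc ⊕ 1d = a1
byte 9: 49 ⊕ a4 = ed
byte 10: dc ⊕ 26 = fa
byte 11: 5e ⊕ 6d = 33
byte 12: ec ⊕ ff = 13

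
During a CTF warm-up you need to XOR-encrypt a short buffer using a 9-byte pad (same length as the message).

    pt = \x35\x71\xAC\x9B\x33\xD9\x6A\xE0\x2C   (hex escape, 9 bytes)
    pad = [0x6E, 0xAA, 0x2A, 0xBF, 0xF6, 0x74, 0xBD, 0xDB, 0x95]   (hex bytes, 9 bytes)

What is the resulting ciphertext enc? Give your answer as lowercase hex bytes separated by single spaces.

5b db 86 24 c5 ad d7 3b b9

XOR is its own inverse, so applying the key byte-wise gives the result directly.
 53 ^ 110 =  91
113 ^ 170 = 219
172 ^  42 = 134
155 ^ 191 =  36
 51 ^ 246 = 197
217 ^ 116 = 173
106 ^ 189 = 215
224 ^ 219 =  59
 44 ^ 149 = 185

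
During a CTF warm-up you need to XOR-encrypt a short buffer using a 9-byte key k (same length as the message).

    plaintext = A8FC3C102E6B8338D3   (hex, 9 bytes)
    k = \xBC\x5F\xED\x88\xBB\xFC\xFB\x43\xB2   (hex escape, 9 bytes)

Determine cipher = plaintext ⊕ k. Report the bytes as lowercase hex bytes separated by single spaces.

14 a3 d1 98 95 97 78 7b 61

XOR is its own inverse, so applying the key byte-wise gives the result directly.
168 ^ 188 =  20
252 ^  95 = 163
 60 ^ 237 = 209
 16 ^ 136 = 152
 46 ^ 187 = 149
107 ^ 252 = 151
131 ^ 251 = 120
 56 ^  67 = 123
211 ^ 178 =  97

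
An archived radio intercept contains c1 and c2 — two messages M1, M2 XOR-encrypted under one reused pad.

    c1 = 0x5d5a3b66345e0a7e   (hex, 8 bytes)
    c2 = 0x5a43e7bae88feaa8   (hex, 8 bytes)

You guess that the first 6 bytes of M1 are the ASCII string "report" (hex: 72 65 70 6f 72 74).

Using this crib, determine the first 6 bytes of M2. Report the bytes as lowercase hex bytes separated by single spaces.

First, c1 ⊕ c2 = (M1 ⊕ K) ⊕ (M2 ⊕ K) = M1 ⊕ M2, so the key drops out. Then M2 = (M1 ⊕ M2) ⊕ M1 over the first 6 bytes.
byte 0: (5d xor 5a) xor 72 = 07 xor 72 = 75
byte 1: (5a xor 43) xor 65 = 19 xor 65 = 7c
byte 2: (3b xor e7) xor 70 = dc xor 70 = ac
byte 3: (66 xor ba) xor 6f = dc xor 6f = b3
byte 4: (34 xor e8) xor 72 = dc xor 72 = ae
byte 5: (5e xor 8f) xor 74 = d1 xor 74 = a5

75 7c ac b3 ae a5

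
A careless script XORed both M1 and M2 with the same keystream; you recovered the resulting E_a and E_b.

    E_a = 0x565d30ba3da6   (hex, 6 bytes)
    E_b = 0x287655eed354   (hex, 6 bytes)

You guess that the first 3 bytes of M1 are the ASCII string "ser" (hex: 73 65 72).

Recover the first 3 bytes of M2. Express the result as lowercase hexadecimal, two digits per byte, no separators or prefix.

First, E_a ⊕ E_b = (M1 ⊕ K) ⊕ (M2 ⊕ K) = M1 ⊕ M2, so the key drops out. Then M2 = (M1 ⊕ M2) ⊕ M1 over the first 3 bytes.
byte 0: (56 ⊕ 28) ⊕ 73 = 7e ⊕ 73 = 0d
byte 1: (5d ⊕ 76) ⊕ 65 = 2b ⊕ 65 = 4e
byte 2: (30 ⊕ 55) ⊕ 72 = 65 ⊕ 72 = 17

0d4e17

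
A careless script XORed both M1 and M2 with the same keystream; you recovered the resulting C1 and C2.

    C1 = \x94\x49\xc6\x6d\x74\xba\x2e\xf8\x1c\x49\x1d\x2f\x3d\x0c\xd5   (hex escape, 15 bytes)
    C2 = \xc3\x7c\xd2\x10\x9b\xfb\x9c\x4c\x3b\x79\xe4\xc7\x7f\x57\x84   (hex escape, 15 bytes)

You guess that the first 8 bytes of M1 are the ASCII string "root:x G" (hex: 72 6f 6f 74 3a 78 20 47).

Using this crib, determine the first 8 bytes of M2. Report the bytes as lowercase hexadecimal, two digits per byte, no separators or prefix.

255a7b09d53992f3

First, C1 ⊕ C2 = (M1 ⊕ K) ⊕ (M2 ⊕ K) = M1 ⊕ M2, so the key drops out. Then M2 = (M1 ⊕ M2) ⊕ M1 over the first 8 bytes.
byte 0: (94 xor c3) xor 72 = 57 xor 72 = 25
byte 1: (49 xor 7c) xor 6f = 35 xor 6f = 5a
byte 2: (c6 xor d2) xor 6f = 14 xor 6f = 7b
byte 3: (6d xor 10) xor 74 = 7d xor 74 = 09
byte 4: (74 xor 9b) xor 3a = ef xor 3a = d5
byte 5: (ba xor fb) xor 78 = 41 xor 78 = 39
byte 6: (2e xor 9c) xor 20 = b2 xor 20 = 92
byte 7: (f8 xor 4c) xor 47 = b4 xor 47 = f3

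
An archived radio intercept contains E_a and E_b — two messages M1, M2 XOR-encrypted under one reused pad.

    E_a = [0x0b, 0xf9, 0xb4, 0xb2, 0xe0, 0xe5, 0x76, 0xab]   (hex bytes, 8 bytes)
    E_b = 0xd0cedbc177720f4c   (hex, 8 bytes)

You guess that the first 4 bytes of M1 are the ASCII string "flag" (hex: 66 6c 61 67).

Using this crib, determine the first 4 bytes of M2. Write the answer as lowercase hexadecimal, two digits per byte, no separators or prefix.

First, E_a ⊕ E_b = (M1 ⊕ K) ⊕ (M2 ⊕ K) = M1 ⊕ M2, so the key drops out. Then M2 = (M1 ⊕ M2) ⊕ M1 over the first 4 bytes.
byte 0: (0b xor d0) xor 66 = db xor 66 = bd
byte 1: (f9 xor ce) xor 6c = 37 xor 6c = 5b
byte 2: (b4 xor db) xor 61 = 6f xor 61 = 0e
byte 3: (b2 xor c1) xor 67 = 73 xor 67 = 14

bd5b0e14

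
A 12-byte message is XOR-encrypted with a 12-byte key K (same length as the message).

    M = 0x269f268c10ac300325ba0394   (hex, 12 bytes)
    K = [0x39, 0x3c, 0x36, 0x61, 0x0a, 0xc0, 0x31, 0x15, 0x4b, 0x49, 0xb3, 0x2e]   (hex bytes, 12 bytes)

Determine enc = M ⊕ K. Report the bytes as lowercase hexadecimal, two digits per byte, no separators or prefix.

XOR is its own inverse, so applying the key byte-wise gives the result directly.
26 ⊕ 39 = 1f
9f ⊕ 3c = a3
26 ⊕ 36 = 10
8c ⊕ 61 = ed
10 ⊕ 0a = 1a
ac ⊕ c0 = 6c
30 ⊕ 31 = 01
03 ⊕ 15 = 16
25 ⊕ 4b = 6e
ba ⊕ 49 = f3
03 ⊕ b3 = b0
94 ⊕ 2e = ba

1fa310ed1a6c01166ef3b0ba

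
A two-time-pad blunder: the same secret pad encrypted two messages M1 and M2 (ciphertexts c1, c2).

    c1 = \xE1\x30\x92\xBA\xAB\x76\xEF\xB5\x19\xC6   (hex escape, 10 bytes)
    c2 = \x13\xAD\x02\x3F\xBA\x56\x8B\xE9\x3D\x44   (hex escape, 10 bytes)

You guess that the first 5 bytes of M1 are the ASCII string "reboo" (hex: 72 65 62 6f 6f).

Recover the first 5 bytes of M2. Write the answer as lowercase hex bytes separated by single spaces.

80 f8 f2 ea 7e

First, c1 ⊕ c2 = (M1 ⊕ K) ⊕ (M2 ⊕ K) = M1 ⊕ M2, so the key drops out. Then M2 = (M1 ⊕ M2) ⊕ M1 over the first 5 bytes.
byte 0: (e1 ⊕ 13) ⊕ 72 = f2 ⊕ 72 = 80
byte 1: (30 ⊕ ad) ⊕ 65 = 9d ⊕ 65 = f8
byte 2: (92 ⊕ 02) ⊕ 62 = 90 ⊕ 62 = f2
byte 3: (ba ⊕ 3f) ⊕ 6f = 85 ⊕ 6f = ea
byte 4: (ab ⊕ ba) ⊕ 6f = 11 ⊕ 6f = 7e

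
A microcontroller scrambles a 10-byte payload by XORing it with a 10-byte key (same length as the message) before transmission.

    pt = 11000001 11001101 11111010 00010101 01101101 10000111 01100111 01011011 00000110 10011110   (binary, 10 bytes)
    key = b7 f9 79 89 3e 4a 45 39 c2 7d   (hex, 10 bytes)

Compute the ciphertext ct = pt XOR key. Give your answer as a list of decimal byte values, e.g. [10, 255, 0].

byte 0: 11000001 XOR 10110111 = 01110110
byte 1: 11001101 XOR 11111001 = 00110100
byte 2: 11111010 XOR 01111001 = 10000011
byte 3: 00010101 XOR 10001001 = 10011100
byte 4: 01101101 XOR 00111110 = 01010011
byte 5: 10000111 XOR 01001010 = 11001101
byte 6: 01100111 XOR 01000101 = 00100010
byte 7: 01011011 XOR 00111001 = 01100010
byte 8: 00000110 XOR 11000010 = 11000100
byte 9: 10011110 XOR 01111101 = 11100011

[118, 52, 131, 156, 83, 205, 34, 98, 196, 227]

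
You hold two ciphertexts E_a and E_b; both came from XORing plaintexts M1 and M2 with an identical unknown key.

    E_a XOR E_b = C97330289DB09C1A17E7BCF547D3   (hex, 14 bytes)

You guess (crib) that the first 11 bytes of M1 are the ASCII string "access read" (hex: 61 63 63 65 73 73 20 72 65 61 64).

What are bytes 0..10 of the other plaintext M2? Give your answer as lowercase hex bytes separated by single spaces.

a8 10 53 4d ee c3 bc 68 72 86 d8

Since E_a ⊕ E_b = M1 ⊕ M2, XORing with the guessed M1 bytes yields the corresponding M2 bytes: M2 = (E_a ⊕ E_b) ⊕ M1.
c9 ^ 61 = a8
73 ^ 63 = 10
30 ^ 63 = 53
28 ^ 65 = 4d
9d ^ 73 = ee
b0 ^ 73 = c3
9c ^ 20 = bc
1a ^ 72 = 68
17 ^ 65 = 72
e7 ^ 61 = 86
bc ^ 64 = d8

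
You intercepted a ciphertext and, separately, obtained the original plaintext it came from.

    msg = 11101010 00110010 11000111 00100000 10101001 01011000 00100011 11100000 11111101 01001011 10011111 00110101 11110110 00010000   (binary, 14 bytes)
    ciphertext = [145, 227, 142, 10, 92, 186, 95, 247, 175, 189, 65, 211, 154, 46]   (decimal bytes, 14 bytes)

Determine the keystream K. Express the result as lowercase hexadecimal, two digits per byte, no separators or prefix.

Since ciphertext = msg ⊕ K, XORing both sides with msg gives K = msg ⊕ ciphertext.
11101010 xor 10010001 = 01111011
00110010 xor 11100011 = 11010001
11000111 xor 10001110 = 01001001
00100000 xor 00001010 = 00101010
10101001 xor 01011100 = 11110101
01011000 xor 10111010 = 11100010
00100011 xor 01011111 = 01111100
11100000 xor 11110111 = 00010111
11111101 xor 10101111 = 01010010
01001011 xor 10111101 = 11110110
10011111 xor 01000001 = 11011110
00110101 xor 11010011 = 11100110
11110110 xor 10011010 = 01101100
00010000 xor 00101110 = 00111110

7bd1492af5e27c1752f6dee66c3e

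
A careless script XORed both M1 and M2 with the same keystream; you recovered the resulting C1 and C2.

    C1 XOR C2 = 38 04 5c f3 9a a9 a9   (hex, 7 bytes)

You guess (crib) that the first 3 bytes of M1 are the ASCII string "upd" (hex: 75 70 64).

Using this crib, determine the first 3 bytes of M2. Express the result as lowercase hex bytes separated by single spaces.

4d 74 38

Since C1 ⊕ C2 = M1 ⊕ M2, XORing with the guessed M1 bytes yields the corresponding M2 bytes: M2 = (C1 ⊕ C2) ⊕ M1.
00111000 xor 01110101 = 01001101
00000100 xor 01110000 = 01110100
01011100 xor 01100100 = 00111000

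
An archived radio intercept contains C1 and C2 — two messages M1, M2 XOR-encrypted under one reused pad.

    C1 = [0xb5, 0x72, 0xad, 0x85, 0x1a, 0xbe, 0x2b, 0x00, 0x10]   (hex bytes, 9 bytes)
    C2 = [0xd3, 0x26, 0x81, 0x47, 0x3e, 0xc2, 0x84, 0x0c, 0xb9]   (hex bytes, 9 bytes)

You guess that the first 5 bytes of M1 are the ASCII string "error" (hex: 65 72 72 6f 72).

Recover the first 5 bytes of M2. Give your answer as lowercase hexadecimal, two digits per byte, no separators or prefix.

03265ead56

First, C1 ⊕ C2 = (M1 ⊕ K) ⊕ (M2 ⊕ K) = M1 ⊕ M2, so the key drops out. Then M2 = (M1 ⊕ M2) ⊕ M1 over the first 5 bytes.
byte 0: (b5 ^ d3) ^ 65 = 66 ^ 65 = 03
byte 1: (72 ^ 26) ^ 72 = 54 ^ 72 = 26
byte 2: (ad ^ 81) ^ 72 = 2c ^ 72 = 5e
byte 3: (85 ^ 47) ^ 6f = c2 ^ 6f = ad
byte 4: (1a ^ 3e) ^ 72 = 24 ^ 72 = 56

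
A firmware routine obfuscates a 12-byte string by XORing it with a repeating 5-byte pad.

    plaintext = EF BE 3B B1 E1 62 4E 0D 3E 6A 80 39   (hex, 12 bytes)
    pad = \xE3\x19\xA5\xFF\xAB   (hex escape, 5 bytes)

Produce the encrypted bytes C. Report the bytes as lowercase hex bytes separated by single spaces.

0c a7 9e 4e 4a 81 57 a8 c1 c1 63 20

The 5-byte key repeats, so the effective keystream is e3 19 a5 ff ab e3 19 a5 ff ab e3 19.
byte 0: ef ^ e3 = 0c
byte 1: be ^ 19 = a7
byte 2: 3b ^ a5 = 9e
byte 3: b1 ^ ff = 4e
byte 4: e1 ^ ab = 4a
byte 5: 62 ^ e3 = 81
byte 6: 4e ^ 19 = 57
byte 7: 0d ^ a5 = a8
byte 8: 3e ^ ff = c1
byte 9: 6a ^ ab = c1
byte 10: 80 ^ e3 = 63
byte 11: 39 ^ 19 = 20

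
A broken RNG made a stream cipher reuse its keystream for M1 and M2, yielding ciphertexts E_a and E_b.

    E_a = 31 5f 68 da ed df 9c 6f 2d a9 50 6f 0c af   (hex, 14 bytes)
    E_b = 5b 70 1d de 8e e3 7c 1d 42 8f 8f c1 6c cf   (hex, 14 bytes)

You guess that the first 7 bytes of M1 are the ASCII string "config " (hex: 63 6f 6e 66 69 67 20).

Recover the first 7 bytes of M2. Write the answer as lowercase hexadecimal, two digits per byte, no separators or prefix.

09401b620a5bc0

First, E_a ⊕ E_b = (M1 ⊕ K) ⊕ (M2 ⊕ K) = M1 ⊕ M2, so the key drops out. Then M2 = (M1 ⊕ M2) ⊕ M1 over the first 7 bytes.
byte 0: (31 ^ 5b) ^ 63 = 6a ^ 63 = 09
byte 1: (5f ^ 70) ^ 6f = 2f ^ 6f = 40
byte 2: (68 ^ 1d) ^ 6e = 75 ^ 6e = 1b
byte 3: (da ^ de) ^ 66 = 04 ^ 66 = 62
byte 4: (ed ^ 8e) ^ 69 = 63 ^ 69 = 0a
byte 5: (df ^ e3) ^ 67 = 3c ^ 67 = 5b
byte 6: (9c ^ 7c) ^ 20 = e0 ^ 20 = c0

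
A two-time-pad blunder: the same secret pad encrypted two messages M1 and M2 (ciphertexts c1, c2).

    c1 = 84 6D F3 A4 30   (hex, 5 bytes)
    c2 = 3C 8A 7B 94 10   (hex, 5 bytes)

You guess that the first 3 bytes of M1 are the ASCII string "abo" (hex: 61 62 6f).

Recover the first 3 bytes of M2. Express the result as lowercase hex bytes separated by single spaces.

d9 85 e7

First, c1 ⊕ c2 = (M1 ⊕ K) ⊕ (M2 ⊕ K) = M1 ⊕ M2, so the key drops out. Then M2 = (M1 ⊕ M2) ⊕ M1 over the first 3 bytes.
byte 0: (84 xor 3c) xor 61 = b8 xor 61 = d9
byte 1: (6d xor 8a) xor 62 = e7 xor 62 = 85
byte 2: (f3 xor 7b) xor 6f = 88 xor 6f = e7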